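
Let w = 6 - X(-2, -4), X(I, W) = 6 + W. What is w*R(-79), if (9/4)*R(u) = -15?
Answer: -80/3 ≈ -26.667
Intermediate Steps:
R(u) = -20/3 (R(u) = (4/9)*(-15) = -20/3)
w = 4 (w = 6 - (6 - 4) = 6 - 1*2 = 6 - 2 = 4)
w*R(-79) = 4*(-20/3) = -80/3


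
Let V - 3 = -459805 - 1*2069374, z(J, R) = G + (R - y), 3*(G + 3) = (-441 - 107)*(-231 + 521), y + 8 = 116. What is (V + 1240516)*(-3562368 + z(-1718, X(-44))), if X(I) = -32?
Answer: 13977390122980/3 ≈ 4.6591e+12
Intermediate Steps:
y = 108 (y = -8 + 116 = 108)
G = -158929/3 (G = -3 + ((-441 - 107)*(-231 + 521))/3 = -3 + (-548*290)/3 = -3 + (⅓)*(-158920) = -3 - 158920/3 = -158929/3 ≈ -52976.)
z(J, R) = -159253/3 + R (z(J, R) = -158929/3 + (R - 1*108) = -158929/3 + (R - 108) = -158929/3 + (-108 + R) = -159253/3 + R)
V = -2529176 (V = 3 + (-459805 - 1*2069374) = 3 + (-459805 - 2069374) = 3 - 2529179 = -2529176)
(V + 1240516)*(-3562368 + z(-1718, X(-44))) = (-2529176 + 1240516)*(-3562368 + (-159253/3 - 32)) = -1288660*(-3562368 - 159349/3) = -1288660*(-10846453/3) = 13977390122980/3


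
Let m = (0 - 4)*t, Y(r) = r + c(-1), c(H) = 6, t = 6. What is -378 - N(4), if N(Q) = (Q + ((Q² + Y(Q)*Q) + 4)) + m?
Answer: -418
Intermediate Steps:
Y(r) = 6 + r (Y(r) = r + 6 = 6 + r)
m = -24 (m = (0 - 4)*6 = -4*6 = -24)
N(Q) = -20 + Q + Q² + Q*(6 + Q) (N(Q) = (Q + ((Q² + (6 + Q)*Q) + 4)) - 24 = (Q + ((Q² + Q*(6 + Q)) + 4)) - 24 = (Q + (4 + Q² + Q*(6 + Q))) - 24 = (4 + Q + Q² + Q*(6 + Q)) - 24 = -20 + Q + Q² + Q*(6 + Q))
-378 - N(4) = -378 - (-20 + 2*4² + 7*4) = -378 - (-20 + 2*16 + 28) = -378 - (-20 + 32 + 28) = -378 - 1*40 = -378 - 40 = -418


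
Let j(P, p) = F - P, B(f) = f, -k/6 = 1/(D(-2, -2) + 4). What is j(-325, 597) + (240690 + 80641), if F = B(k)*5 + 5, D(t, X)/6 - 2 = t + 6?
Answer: 1286641/4 ≈ 3.2166e+5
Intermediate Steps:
D(t, X) = 48 + 6*t (D(t, X) = 12 + 6*(t + 6) = 12 + 6*(6 + t) = 12 + (36 + 6*t) = 48 + 6*t)
k = -3/20 (k = -6/((48 + 6*(-2)) + 4) = -6/((48 - 12) + 4) = -6/(36 + 4) = -6/40 = -6*1/40 = -3/20 ≈ -0.15000)
F = 17/4 (F = -3/20*5 + 5 = -¾ + 5 = 17/4 ≈ 4.2500)
j(P, p) = 17/4 - P
j(-325, 597) + (240690 + 80641) = (17/4 - 1*(-325)) + (240690 + 80641) = (17/4 + 325) + 321331 = 1317/4 + 321331 = 1286641/4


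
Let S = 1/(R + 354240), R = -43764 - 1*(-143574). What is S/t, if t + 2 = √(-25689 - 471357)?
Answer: -1/112842776250 - I*√497046/225685552500 ≈ -8.8619e-12 - 3.1239e-9*I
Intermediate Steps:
R = 99810 (R = -43764 + 143574 = 99810)
S = 1/454050 (S = 1/(99810 + 354240) = 1/454050 ≈ 2.2024e-6)
t = -2 + I*√497046 (t = -2 + √(-25689 - 471357) = -2 + √(-497046) = -2 + I*√497046 ≈ -2.0 + 705.01*I)
S/t = 1/(454050*(-2 + I*√497046))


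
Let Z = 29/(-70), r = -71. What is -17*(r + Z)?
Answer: 84983/70 ≈ 1214.0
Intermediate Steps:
Z = -29/70 (Z = 29*(-1/70) = -29/70 ≈ -0.41429)
-17*(r + Z) = -17*(-71 - 29/70) = -17*(-4999/70) = 84983/70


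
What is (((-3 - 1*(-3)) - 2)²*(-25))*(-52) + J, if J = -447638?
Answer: -442438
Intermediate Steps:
(((-3 - 1*(-3)) - 2)²*(-25))*(-52) + J = (((-3 - 1*(-3)) - 2)²*(-25))*(-52) - 447638 = (((-3 + 3) - 2)²*(-25))*(-52) - 447638 = ((0 - 2)²*(-25))*(-52) - 447638 = ((-2)²*(-25))*(-52) - 447638 = (4*(-25))*(-52) - 447638 = -100*(-52) - 447638 = 5200 - 447638 = -442438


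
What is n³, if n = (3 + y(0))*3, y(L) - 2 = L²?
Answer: 3375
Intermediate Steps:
y(L) = 2 + L²
n = 15 (n = (3 + (2 + 0²))*3 = (3 + (2 + 0))*3 = (3 + 2)*3 = 5*3 = 15)
n³ = 15³ = 3375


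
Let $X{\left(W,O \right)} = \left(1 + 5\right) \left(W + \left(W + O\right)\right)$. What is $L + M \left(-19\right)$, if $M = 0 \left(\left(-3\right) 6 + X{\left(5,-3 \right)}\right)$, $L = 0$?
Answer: $0$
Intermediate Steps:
$X{\left(W,O \right)} = 6 O + 12 W$ ($X{\left(W,O \right)} = 6 \left(W + \left(O + W\right)\right) = 6 \left(O + 2 W\right) = 6 O + 12 W$)
$M = 0$ ($M = 0 \left(\left(-3\right) 6 + \left(6 \left(-3\right) + 12 \cdot 5\right)\right) = 0 \left(-18 + \left(-18 + 60\right)\right) = 0 \left(-18 + 42\right) = 0 \cdot 24 = 0$)
$L + M \left(-19\right) = 0 + 0 \left(-19\right) = 0 + 0 = 0$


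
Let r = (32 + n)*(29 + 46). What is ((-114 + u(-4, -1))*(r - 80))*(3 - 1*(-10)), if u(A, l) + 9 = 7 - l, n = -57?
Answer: 2922725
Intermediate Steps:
u(A, l) = -2 - l (u(A, l) = -9 + (7 - l) = -2 - l)
r = -1875 (r = (32 - 57)*(29 + 46) = -25*75 = -1875)
((-114 + u(-4, -1))*(r - 80))*(3 - 1*(-10)) = ((-114 + (-2 - 1*(-1)))*(-1875 - 80))*(3 - 1*(-10)) = ((-114 + (-2 + 1))*(-1955))*(3 + 10) = ((-114 - 1)*(-1955))*13 = -115*(-1955)*13 = 224825*13 = 2922725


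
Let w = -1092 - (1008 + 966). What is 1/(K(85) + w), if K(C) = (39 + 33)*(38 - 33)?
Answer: -1/2706 ≈ -0.00036955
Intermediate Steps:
w = -3066 (w = -1092 - 1*1974 = -1092 - 1974 = -3066)
K(C) = 360 (K(C) = 72*5 = 360)
1/(K(85) + w) = 1/(360 - 3066) = 1/(-2706) = -1/2706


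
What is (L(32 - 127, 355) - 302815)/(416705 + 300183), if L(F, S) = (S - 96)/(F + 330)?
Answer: -35580633/84234340 ≈ -0.42240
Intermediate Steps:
L(F, S) = (-96 + S)/(330 + F)
(L(32 - 127, 355) - 302815)/(416705 + 300183) = ((-96 + 355)/(330 + (32 - 127)) - 302815)/(416705 + 300183) = (259/(330 - 95) - 302815)/716888 = (259/235 - 302815)*(1/716888) = -71161266/235*1/716888 = -35580633/84234340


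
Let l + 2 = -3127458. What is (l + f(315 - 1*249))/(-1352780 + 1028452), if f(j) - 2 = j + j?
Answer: 1563663/162164 ≈ 9.6425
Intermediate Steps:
f(j) = 2 + 2*j (f(j) = 2 + (j + j) = 2 + 2*j)
l = -3127460 (l = -2 - 3127458 = -3127460)
(l + f(315 - 1*249))/(-1352780 + 1028452) = (-3127460 + (2 + 2*(315 - 1*249)))/(-1352780 + 1028452) = (-3127460 + (2 + 2*(315 - 249)))/(-324328) = (-3127460 + (2 + 2*66))*(-1/324328) = (-3127460 + (2 + 132))*(-1/324328) = (-3127460 + 134)*(-1/324328) = -3127326*(-1/324328) = 1563663/162164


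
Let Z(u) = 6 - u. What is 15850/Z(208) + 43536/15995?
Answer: -122363239/1615495 ≈ -75.744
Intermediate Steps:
15850/Z(208) + 43536/15995 = 15850/(6 - 1*208) + 43536/15995 = 15850/(6 - 208) + 43536*(1/15995) = 15850/(-202) + 43536/15995 = 15850*(-1/202) + 43536/15995 = -7925/101 + 43536/15995 = -122363239/1615495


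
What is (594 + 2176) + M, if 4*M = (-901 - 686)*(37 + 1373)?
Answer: -1113295/2 ≈ -5.5665e+5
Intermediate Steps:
M = -1118835/2 (M = ((-901 - 686)*(37 + 1373))/4 = (-1587*1410)/4 = (¼)*(-2237670) = -1118835/2 ≈ -5.5942e+5)
(594 + 2176) + M = (594 + 2176) - 1118835/2 = 2770 - 1118835/2 = -1113295/2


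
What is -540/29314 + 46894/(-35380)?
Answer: -348438979/259282330 ≈ -1.3439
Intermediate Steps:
-540/29314 + 46894/(-35380) = -540*1/29314 + 46894*(-1/35380) = -270/14657 - 23447/17690 = -348438979/259282330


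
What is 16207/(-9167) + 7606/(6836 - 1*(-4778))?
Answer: -59251948/53232769 ≈ -1.1131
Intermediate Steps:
16207/(-9167) + 7606/(6836 - 1*(-4778)) = 16207*(-1/9167) + 7606/(6836 + 4778) = -16207/9167 + 7606/11614 = -16207/9167 + 7606*(1/11614) = -16207/9167 + 3803/5807 = -59251948/53232769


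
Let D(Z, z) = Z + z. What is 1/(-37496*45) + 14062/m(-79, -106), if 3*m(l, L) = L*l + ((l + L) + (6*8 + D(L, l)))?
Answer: 5931772789/1132191720 ≈ 5.2392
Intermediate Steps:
m(l, L) = 16 + 2*L/3 + 2*l/3 + L*l/3 (m(l, L) = (L*l + ((l + L) + (6*8 + (L + l))))/3 = (L*l + ((L + l) + (48 + (L + l))))/3 = (L*l + ((L + l) + (48 + L + l)))/3 = (L*l + (48 + 2*L + 2*l))/3 = (48 + 2*L + 2*l + L*l)/3 = 16 + 2*L/3 + 2*l/3 + L*l/3)
1/(-37496*45) + 14062/m(-79, -106) = 1/(-37496*45) + 14062/(16 + (⅔)*(-106) + (⅔)*(-79) + (⅓)*(-106)*(-79)) = -1/37496*1/45 + 14062/(16 - 212/3 - 158/3 + 8374/3) = -1/1687320 + 14062/2684 = -1/1687320 + 14062*(1/2684) = -1/1687320 + 7031/1342 = 5931772789/1132191720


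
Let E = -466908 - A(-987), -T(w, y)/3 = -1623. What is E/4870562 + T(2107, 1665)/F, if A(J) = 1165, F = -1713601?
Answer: -825805127251/8346199913762 ≈ -0.098944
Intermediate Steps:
T(w, y) = 4869 (T(w, y) = -3*(-1623) = 4869)
E = -468073 (E = -466908 - 1*1165 = -466908 - 1165 = -468073)
E/4870562 + T(2107, 1665)/F = -468073/4870562 + 4869/(-1713601) = -468073*1/4870562 + 4869*(-1/1713601) = -468073/4870562 - 4869/1713601 = -825805127251/8346199913762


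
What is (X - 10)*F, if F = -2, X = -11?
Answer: 42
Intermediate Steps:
(X - 10)*F = (-11 - 10)*(-2) = -21*(-2) = 42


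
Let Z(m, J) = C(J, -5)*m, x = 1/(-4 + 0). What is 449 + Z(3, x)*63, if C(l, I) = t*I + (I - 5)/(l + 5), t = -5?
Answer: 90746/19 ≈ 4776.1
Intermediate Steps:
x = -1/4 (x = 1/(-4) = -1/4 ≈ -0.25000)
C(l, I) = -5*I + (-5 + I)/(5 + l) (C(l, I) = -5*I + (I - 5)/(l + 5) = -5*I + (-5 + I)/(5 + l))
Z(m, J) = m*(115 + 25*J)/(5 + J) (Z(m, J) = ((-5 - 24*(-5) - 5*(-5)*J)/(5 + J))*m = ((-5 + 120 + 25*J)/(5 + J))*m = ((115 + 25*J)/(5 + J))*m = m*(115 + 25*J)/(5 + J))
449 + Z(3, x)*63 = 449 + (5*3*(23 + 5*(-1/4))/(5 - 1/4))*63 = 449 + (5*3*(23 - 5/4)/(19/4))*63 = 449 + (5*3*(4/19)*(87/4))*63 = 449 + (1305/19)*63 = 449 + 82215/19 = 90746/19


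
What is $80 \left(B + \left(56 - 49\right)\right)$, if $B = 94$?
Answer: $8080$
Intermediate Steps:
$80 \left(B + \left(56 - 49\right)\right) = 80 \left(94 + \left(56 - 49\right)\right) = 80 \left(94 + 7\right) = 80 \cdot 101 = 8080$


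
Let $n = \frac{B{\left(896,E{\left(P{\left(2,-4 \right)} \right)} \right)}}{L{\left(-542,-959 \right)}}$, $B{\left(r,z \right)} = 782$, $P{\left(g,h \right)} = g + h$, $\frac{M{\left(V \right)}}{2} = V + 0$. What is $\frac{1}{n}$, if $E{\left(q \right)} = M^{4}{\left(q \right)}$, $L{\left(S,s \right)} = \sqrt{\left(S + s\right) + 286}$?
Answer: $\frac{9 i \sqrt{15}}{782} \approx 0.044574 i$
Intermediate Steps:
$M{\left(V \right)} = 2 V$ ($M{\left(V \right)} = 2 \left(V + 0\right) = 2 V$)
$L{\left(S,s \right)} = \sqrt{286 + S + s}$
$E{\left(q \right)} = 16 q^{4}$ ($E{\left(q \right)} = \left(2 q\right)^{4} = 16 q^{4}$)
$n = - \frac{782 i \sqrt{15}}{135}$ ($n = \frac{782}{\sqrt{286 - 542 - 959}} = \frac{782}{\sqrt{-1215}} = \frac{782}{9 i \sqrt{15}} = 782 \left(- \frac{i \sqrt{15}}{135}\right) = - \frac{782 i \sqrt{15}}{135} \approx - 22.435 i$)
$\frac{1}{n} = \frac{1}{\left(- \frac{782}{135}\right) i \sqrt{15}} = \frac{9 i \sqrt{15}}{782}$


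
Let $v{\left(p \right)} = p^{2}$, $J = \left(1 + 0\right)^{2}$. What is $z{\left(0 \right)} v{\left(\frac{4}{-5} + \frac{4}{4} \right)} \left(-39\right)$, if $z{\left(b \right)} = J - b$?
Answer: $- \frac{39}{25} \approx -1.56$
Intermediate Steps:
$J = 1$ ($J = 1^{2} = 1$)
$z{\left(b \right)} = 1 - b$
$z{\left(0 \right)} v{\left(\frac{4}{-5} + \frac{4}{4} \right)} \left(-39\right) = \left(1 - 0\right) \left(\frac{4}{-5} + \frac{4}{4}\right)^{2} \left(-39\right) = \left(1 + 0\right) \left(4 \left(- \frac{1}{5}\right) + 4 \cdot \frac{1}{4}\right)^{2} \left(-39\right) = 1 \left(- \frac{4}{5} + 1\right)^{2} \left(-39\right) = 1 \left(\frac{1}{5}\right)^{2} \left(-39\right) = 1 \cdot \frac{1}{25} \left(-39\right) = \frac{1}{25} \left(-39\right) = - \frac{39}{25}$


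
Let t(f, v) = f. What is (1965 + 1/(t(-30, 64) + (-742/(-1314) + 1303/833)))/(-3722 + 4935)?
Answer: 29972218659/18502272308 ≈ 1.6199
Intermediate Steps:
(1965 + 1/(t(-30, 64) + (-742/(-1314) + 1303/833)))/(-3722 + 4935) = (1965 + 1/(-30 + (-742/(-1314) + 1303/833)))/(-3722 + 4935) = (1965 + 1/(-30 + (-742*(-1/1314) + 1303*(1/833))))/1213 = (1965 + 1/(-30 + (371/657 + 1303/833)))*(1/1213) = (1965 + 1/(-30 + 1165114/547281))*(1/1213) = (1965 + 1/(-15253316/547281))*(1/1213) = (1965 - 547281/15253316)*(1/1213) = (29972218659/15253316)*(1/1213) = 29972218659/18502272308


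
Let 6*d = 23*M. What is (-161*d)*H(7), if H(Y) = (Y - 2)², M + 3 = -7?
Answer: 462875/3 ≈ 1.5429e+5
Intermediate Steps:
M = -10 (M = -3 - 7 = -10)
H(Y) = (-2 + Y)²
d = -115/3 (d = (23*(-10))/6 = (⅙)*(-230) = -115/3 ≈ -38.333)
(-161*d)*H(7) = (-161*(-115/3))*(-2 + 7)² = (18515/3)*5² = (18515/3)*25 = 462875/3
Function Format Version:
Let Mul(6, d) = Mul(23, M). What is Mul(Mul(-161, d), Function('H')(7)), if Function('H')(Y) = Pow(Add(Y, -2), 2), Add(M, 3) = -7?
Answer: Rational(462875, 3) ≈ 1.5429e+5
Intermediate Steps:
M = -10 (M = Add(-3, -7) = -10)
Function('H')(Y) = Pow(Add(-2, Y), 2)
d = Rational(-115, 3) (d = Mul(Rational(1, 6), Mul(23, -10)) = Mul(Rational(1, 6), -230) = Rational(-115, 3) ≈ -38.333)
Mul(Mul(-161, d), Function('H')(7)) = Mul(Mul(-161, Rational(-115, 3)), Pow(Add(-2, 7), 2)) = Mul(Rational(18515, 3), Pow(5, 2)) = Mul(Rational(18515, 3), 25) = Rational(462875, 3)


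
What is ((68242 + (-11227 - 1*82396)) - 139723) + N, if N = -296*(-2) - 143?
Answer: -164655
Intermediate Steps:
N = 449 (N = 592 - 143 = 449)
((68242 + (-11227 - 1*82396)) - 139723) + N = ((68242 + (-11227 - 1*82396)) - 139723) + 449 = ((68242 + (-11227 - 82396)) - 139723) + 449 = ((68242 - 93623) - 139723) + 449 = (-25381 - 139723) + 449 = -165104 + 449 = -164655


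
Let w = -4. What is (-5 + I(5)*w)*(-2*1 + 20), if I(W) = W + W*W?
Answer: -2250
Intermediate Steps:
I(W) = W + W²
(-5 + I(5)*w)*(-2*1 + 20) = (-5 + (5*(1 + 5))*(-4))*(-2*1 + 20) = (-5 + (5*6)*(-4))*(-2 + 20) = (-5 + 30*(-4))*18 = (-5 - 120)*18 = -125*18 = -2250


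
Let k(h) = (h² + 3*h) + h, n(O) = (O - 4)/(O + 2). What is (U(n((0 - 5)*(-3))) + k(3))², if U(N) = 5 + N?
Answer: 205209/289 ≈ 710.07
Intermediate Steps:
n(O) = (-4 + O)/(2 + O)
k(h) = h² + 4*h
(U(n((0 - 5)*(-3))) + k(3))² = ((5 + (-4 + (0 - 5)*(-3))/(2 + (0 - 5)*(-3))) + 3*(4 + 3))² = ((5 + (-4 - 5*(-3))/(2 - 5*(-3))) + 3*7)² = ((5 + (-4 + 15)/(2 + 15)) + 21)² = ((5 + 11/17) + 21)² = (96/17 + 21)² = (453/17)² = 205209/289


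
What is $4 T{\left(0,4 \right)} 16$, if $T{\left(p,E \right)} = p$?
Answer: $0$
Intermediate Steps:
$4 T{\left(0,4 \right)} 16 = 4 \cdot 0 \cdot 16 = 0 \cdot 16 = 0$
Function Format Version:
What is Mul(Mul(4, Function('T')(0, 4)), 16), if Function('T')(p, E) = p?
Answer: 0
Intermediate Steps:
Mul(Mul(4, Function('T')(0, 4)), 16) = Mul(Mul(4, 0), 16) = Mul(0, 16) = 0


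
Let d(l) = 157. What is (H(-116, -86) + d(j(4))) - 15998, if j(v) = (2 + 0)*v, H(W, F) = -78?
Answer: -15919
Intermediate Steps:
j(v) = 2*v
(H(-116, -86) + d(j(4))) - 15998 = (-78 + 157) - 15998 = 79 - 15998 = -15919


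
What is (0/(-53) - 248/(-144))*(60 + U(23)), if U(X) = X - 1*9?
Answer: 1147/9 ≈ 127.44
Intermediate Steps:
U(X) = -9 + X (U(X) = X - 9 = -9 + X)
(0/(-53) - 248/(-144))*(60 + U(23)) = (0/(-53) - 248/(-144))*(60 + (-9 + 23)) = (0*(-1/53) - 248*(-1/144))*(60 + 14) = (0 + 31/18)*74 = (31/18)*74 = 1147/9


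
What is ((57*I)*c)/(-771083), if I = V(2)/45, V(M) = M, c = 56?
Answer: -2128/11566245 ≈ -0.00018398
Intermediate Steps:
I = 2/45 ≈ 0.044444
((57*I)*c)/(-771083) = ((57*(2/45))*56)/(-771083) = ((38/15)*56)*(-1/771083) = (2128/15)*(-1/771083) = -2128/11566245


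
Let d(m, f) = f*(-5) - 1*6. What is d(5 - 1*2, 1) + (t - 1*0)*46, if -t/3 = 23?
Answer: -3185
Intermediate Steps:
t = -69 (t = -3*23 = -69)
d(m, f) = -6 - 5*f (d(m, f) = -5*f - 6 = -6 - 5*f)
d(5 - 1*2, 1) + (t - 1*0)*46 = (-6 - 5*1) + (-69 - 1*0)*46 = (-6 - 5) + (-69 + 0)*46 = -11 - 69*46 = -11 - 3174 = -3185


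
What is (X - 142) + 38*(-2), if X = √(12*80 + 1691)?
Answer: -218 + √2651 ≈ -166.51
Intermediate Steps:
X = √2651 (X = √(960 + 1691) = √2651 ≈ 51.488)
(X - 142) + 38*(-2) = (√2651 - 142) + 38*(-2) = (-142 + √2651) - 76 = -218 + √2651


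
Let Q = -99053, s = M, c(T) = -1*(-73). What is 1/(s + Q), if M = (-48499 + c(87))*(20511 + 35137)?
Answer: -1/2694909101 ≈ -3.7107e-10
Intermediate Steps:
c(T) = 73
M = -2694810048 (M = (-48499 + 73)*(20511 + 35137) = -48426*55648 = -2694810048)
s = -2694810048
1/(s + Q) = 1/(-2694810048 - 99053) = 1/(-2694909101) = -1/2694909101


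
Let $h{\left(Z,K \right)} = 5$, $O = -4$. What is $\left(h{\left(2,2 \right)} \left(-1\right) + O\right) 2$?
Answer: $-18$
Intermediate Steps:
$\left(h{\left(2,2 \right)} \left(-1\right) + O\right) 2 = \left(5 \left(-1\right) - 4\right) 2 = \left(-5 - 4\right) 2 = \left(-9\right) 2 = -18$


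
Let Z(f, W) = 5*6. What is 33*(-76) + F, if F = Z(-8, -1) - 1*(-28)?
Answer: -2450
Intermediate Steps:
Z(f, W) = 30
F = 58 (F = 30 - 1*(-28) = 30 + 28 = 58)
33*(-76) + F = 33*(-76) + 58 = -2508 + 58 = -2450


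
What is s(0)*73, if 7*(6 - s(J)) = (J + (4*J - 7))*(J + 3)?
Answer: 657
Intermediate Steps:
s(J) = 6 - (-7 + 5*J)*(3 + J)/7 (s(J) = 6 - (J + (4*J - 7))*(J + 3)/7 = 6 - (J + (-7 + 4*J))*(3 + J)/7 = 6 - (-7 + 5*J)*(3 + J)/7)
s(0)*73 = (9 - 8/7*0 - 5/7*0²)*73 = (9 + 0 - 5/7*0)*73 = (9 + 0 + 0)*73 = 9*73 = 657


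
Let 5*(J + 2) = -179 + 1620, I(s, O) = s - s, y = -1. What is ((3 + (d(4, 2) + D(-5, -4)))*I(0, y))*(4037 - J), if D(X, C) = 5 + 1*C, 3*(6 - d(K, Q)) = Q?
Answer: 0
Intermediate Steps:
d(K, Q) = 6 - Q/3
D(X, C) = 5 + C
I(s, O) = 0
J = 1431/5 (J = -2 + (-179 + 1620)/5 = -2 + (⅕)*1441 = -2 + 1441/5 = 1431/5 ≈ 286.20)
((3 + (d(4, 2) + D(-5, -4)))*I(0, y))*(4037 - J) = ((3 + ((6 - ⅓*2) + (5 - 4)))*0)*(4037 - 1*1431/5) = ((3 + ((6 - ⅔) + 1))*0)*(4037 - 1431/5) = ((3 + (16/3 + 1))*0)*(18754/5) = ((3 + 19/3)*0)*(18754/5) = ((28/3)*0)*(18754/5) = 0*(18754/5) = 0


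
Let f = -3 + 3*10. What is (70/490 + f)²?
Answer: 36100/49 ≈ 736.73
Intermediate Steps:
f = 27 (f = -3 + 30 = 27)
(70/490 + f)² = (70/490 + 27)² = (70*(1/490) + 27)² = (⅐ + 27)² = (190/7)² = 36100/49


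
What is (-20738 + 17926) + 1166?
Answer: -1646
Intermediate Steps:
(-20738 + 17926) + 1166 = -2812 + 1166 = -1646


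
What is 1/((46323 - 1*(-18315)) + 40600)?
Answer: 1/105238 ≈ 9.5023e-6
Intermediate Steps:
1/((46323 - 1*(-18315)) + 40600) = 1/((46323 + 18315) + 40600) = 1/(64638 + 40600) = 1/105238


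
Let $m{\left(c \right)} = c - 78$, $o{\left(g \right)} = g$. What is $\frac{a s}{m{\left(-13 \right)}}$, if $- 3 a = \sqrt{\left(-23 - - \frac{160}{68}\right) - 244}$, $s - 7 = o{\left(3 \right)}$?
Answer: $\frac{10 i \sqrt{76483}}{4641} \approx 0.5959 i$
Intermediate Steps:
$m{\left(c \right)} = -78 + c$
$s = 10$ ($s = 7 + 3 = 10$)
$a = - \frac{i \sqrt{76483}}{51}$ ($a = - \frac{\sqrt{\left(-23 - - \frac{160}{68}\right) - 244}}{3} = - \frac{\sqrt{\left(-23 - \left(-160\right) \frac{1}{68}\right) - 244}}{3} = - \frac{\sqrt{\left(-23 - - \frac{40}{17}\right) - 244}}{3} = - \frac{\sqrt{\left(-23 + \frac{40}{17}\right) - 244}}{3} = - \frac{\sqrt{- \frac{351}{17} - 244}}{3} = - \frac{\sqrt{- \frac{4499}{17}}}{3} = - \frac{\frac{1}{17} i \sqrt{76483}}{3} = - \frac{i \sqrt{76483}}{51} \approx - 5.4227 i$)
$\frac{a s}{m{\left(-13 \right)}} = \frac{- \frac{i \sqrt{76483}}{51} \cdot 10}{-78 - 13} = \frac{\left(- \frac{10}{51}\right) i \sqrt{76483}}{-91} = - \frac{10 i \sqrt{76483}}{51} \left(- \frac{1}{91}\right) = \frac{10 i \sqrt{76483}}{4641}$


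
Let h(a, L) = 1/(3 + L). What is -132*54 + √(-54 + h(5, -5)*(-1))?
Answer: -7128 + I*√214/2 ≈ -7128.0 + 7.3144*I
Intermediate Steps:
-132*54 + √(-54 + h(5, -5)*(-1)) = -132*54 + √(-54 - 1/(3 - 5)) = -7128 + √(-54 - 1/(-2)) = -7128 + √(-54 - ½*(-1)) = -7128 + √(-54 + ½) = -7128 + √(-107/2) = -7128 + I*√214/2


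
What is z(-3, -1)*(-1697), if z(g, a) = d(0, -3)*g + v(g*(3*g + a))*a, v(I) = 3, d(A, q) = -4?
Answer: -15273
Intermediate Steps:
z(g, a) = -4*g + 3*a
z(-3, -1)*(-1697) = (-4*(-3) + 3*(-1))*(-1697) = (12 - 3)*(-1697) = 9*(-1697) = -15273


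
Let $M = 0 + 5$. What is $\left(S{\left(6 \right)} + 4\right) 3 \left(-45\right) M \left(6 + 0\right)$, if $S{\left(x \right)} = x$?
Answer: $-40500$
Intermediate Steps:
$M = 5$
$\left(S{\left(6 \right)} + 4\right) 3 \left(-45\right) M \left(6 + 0\right) = \left(6 + 4\right) 3 \left(-45\right) 5 \left(6 + 0\right) = 10 \cdot 3 \left(-45\right) 5 \cdot 6 = 30 \left(-45\right) 30 = \left(-1350\right) 30 = -40500$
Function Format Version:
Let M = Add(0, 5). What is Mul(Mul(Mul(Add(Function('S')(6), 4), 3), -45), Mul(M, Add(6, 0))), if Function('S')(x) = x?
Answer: -40500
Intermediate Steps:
M = 5
Mul(Mul(Mul(Add(Function('S')(6), 4), 3), -45), Mul(M, Add(6, 0))) = Mul(Mul(Mul(Add(6, 4), 3), -45), Mul(5, Add(6, 0))) = Mul(Mul(Mul(10, 3), -45), Mul(5, 6)) = Mul(Mul(30, -45), 30) = Mul(-1350, 30) = -40500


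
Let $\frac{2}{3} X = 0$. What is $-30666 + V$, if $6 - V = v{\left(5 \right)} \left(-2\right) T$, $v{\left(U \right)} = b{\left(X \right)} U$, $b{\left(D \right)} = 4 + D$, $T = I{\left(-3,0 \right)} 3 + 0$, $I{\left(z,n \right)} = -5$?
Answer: $-31260$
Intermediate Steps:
$X = 0$ ($X = \frac{3}{2} \cdot 0 = 0$)
$T = -15$ ($T = \left(-5\right) 3 + 0 = -15 + 0 = -15$)
$v{\left(U \right)} = 4 U$ ($v{\left(U \right)} = \left(4 + 0\right) U = 4 U$)
$V = -594$ ($V = 6 - 4 \cdot 5 \left(-2\right) \left(-15\right) = 6 - 20 \left(-2\right) \left(-15\right) = 6 - \left(-40\right) \left(-15\right) = 6 - 600 = -594$)
$-30666 + V = -30666 - 594 = -31260$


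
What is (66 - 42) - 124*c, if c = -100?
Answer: 12424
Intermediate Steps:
(66 - 42) - 124*c = (66 - 42) - 124*(-100) = 24 + 12400 = 12424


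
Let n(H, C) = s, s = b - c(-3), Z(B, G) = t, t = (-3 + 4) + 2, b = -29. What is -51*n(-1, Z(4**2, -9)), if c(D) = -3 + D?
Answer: 1173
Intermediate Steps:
t = 3 (t = 1 + 2 = 3)
Z(B, G) = 3
s = -23 (s = -29 - (-3 - 3) = -29 - 1*(-6) = -29 + 6 = -23)
n(H, C) = -23
-51*n(-1, Z(4**2, -9)) = -51*(-23) = 1173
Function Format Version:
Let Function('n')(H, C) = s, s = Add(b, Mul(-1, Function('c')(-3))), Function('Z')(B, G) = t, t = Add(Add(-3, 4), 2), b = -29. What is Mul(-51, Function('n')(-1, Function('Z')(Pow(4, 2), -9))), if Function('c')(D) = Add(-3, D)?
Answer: 1173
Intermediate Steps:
t = 3 (t = Add(1, 2) = 3)
Function('Z')(B, G) = 3
s = -23 (s = Add(-29, Mul(-1, Add(-3, -3))) = Add(-29, Mul(-1, -6)) = Add(-29, 6) = -23)
Function('n')(H, C) = -23
Mul(-51, Function('n')(-1, Function('Z')(Pow(4, 2), -9))) = Mul(-51, -23) = 1173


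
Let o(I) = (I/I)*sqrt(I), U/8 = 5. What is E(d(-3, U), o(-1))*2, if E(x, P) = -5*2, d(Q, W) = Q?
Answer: -20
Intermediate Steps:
U = 40 (U = 8*5 = 40)
o(I) = sqrt(I) (o(I) = 1*sqrt(I) = sqrt(I))
E(x, P) = -10
E(d(-3, U), o(-1))*2 = -10*2 = -20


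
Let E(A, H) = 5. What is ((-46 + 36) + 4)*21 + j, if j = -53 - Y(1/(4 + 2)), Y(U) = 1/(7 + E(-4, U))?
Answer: -2149/12 ≈ -179.08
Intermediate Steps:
Y(U) = 1/12 (Y(U) = 1/(7 + 5) = 1/12)
j = -637/12 (j = -53 - 1*1/12 = -53 - 1/12 = -637/12 ≈ -53.083)
((-46 + 36) + 4)*21 + j = ((-46 + 36) + 4)*21 - 637/12 = (-10 + 4)*21 - 637/12 = -6*21 - 637/12 = -126 - 637/12 = -2149/12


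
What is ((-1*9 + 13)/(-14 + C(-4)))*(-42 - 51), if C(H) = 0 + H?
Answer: 62/3 ≈ 20.667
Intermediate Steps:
C(H) = H
((-1*9 + 13)/(-14 + C(-4)))*(-42 - 51) = ((-1*9 + 13)/(-14 - 4))*(-42 - 51) = ((-9 + 13)/(-18))*(-93) = (4*(-1/18))*(-93) = -2/9*(-93) = 62/3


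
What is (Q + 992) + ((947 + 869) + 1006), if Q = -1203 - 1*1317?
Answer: 1294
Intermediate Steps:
Q = -2520 (Q = -1203 - 1317 = -2520)
(Q + 992) + ((947 + 869) + 1006) = (-2520 + 992) + ((947 + 869) + 1006) = -1528 + (1816 + 1006) = -1528 + 2822 = 1294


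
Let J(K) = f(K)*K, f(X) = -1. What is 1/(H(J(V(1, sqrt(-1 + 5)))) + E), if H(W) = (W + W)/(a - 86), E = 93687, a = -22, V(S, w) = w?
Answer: 27/2529550 ≈ 1.0674e-5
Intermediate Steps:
J(K) = -K
H(W) = -W/54 (H(W) = (W + W)/(-22 - 86) = (2*W)/(-108) = (2*W)*(-1/108) = -W/54)
1/(H(J(V(1, sqrt(-1 + 5)))) + E) = 1/(-(-1)*sqrt(-1 + 5)/54 + 93687) = 1/(-(-1)*sqrt(4)/54 + 93687) = 1/(-(-1)*2/54 + 93687) = 1/(-1/54*(-2) + 93687) = 1/(1/27 + 93687) = 1/(2529550/27) = 27/2529550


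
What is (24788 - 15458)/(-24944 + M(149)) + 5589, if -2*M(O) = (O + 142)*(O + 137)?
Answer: 371977743/66557 ≈ 5588.9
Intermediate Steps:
M(O) = -(137 + O)*(142 + O)/2 (M(O) = -(O + 142)*(O + 137)/2 = -(142 + O)*(137 + O)/2 = -(137 + O)*(142 + O)/2)
(24788 - 15458)/(-24944 + M(149)) + 5589 = (24788 - 15458)/(-24944 + (-9727 - 279/2*149 - 1/2*149**2)) + 5589 = 9330/(-24944 + (-9727 - 41571/2 - 1/2*22201)) + 5589 = 9330/(-24944 + (-9727 - 41571/2 - 22201/2)) + 5589 = 9330/(-24944 - 41613) + 5589 = 9330/(-66557) + 5589 = 9330*(-1/66557) + 5589 = -9330/66557 + 5589 = 371977743/66557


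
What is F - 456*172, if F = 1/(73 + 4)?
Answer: -6039263/77 ≈ -78432.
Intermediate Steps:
F = 1/77 ≈ 0.012987
F - 456*172 = 1/77 - 456*172 = 1/77 - 78432 = -6039263/77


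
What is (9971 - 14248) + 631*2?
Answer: -3015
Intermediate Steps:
(9971 - 14248) + 631*2 = -4277 + 1262 = -3015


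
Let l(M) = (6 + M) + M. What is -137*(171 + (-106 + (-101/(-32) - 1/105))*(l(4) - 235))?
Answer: -10542052319/3360 ≈ -3.1375e+6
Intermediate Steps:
l(M) = 6 + 2*M
-137*(171 + (-106 + (-101/(-32) - 1/105))*(l(4) - 235)) = -137*(171 + (-106 + (-101/(-32) - 1/105))*((6 + 2*4) - 235)) = -137*(171 + (-106 + (-101*(-1/32) - 1*1/105))*((6 + 8) - 235)) = -137*(171 + (-106 + (101/32 - 1/105))*(14 - 235)) = -137*(171 + (-106 + 10573/3360)*(-221)) = -137*(171 - 345587/3360*(-221)) = -137*(171 + 76374727/3360) = -137*76949287/3360 = -10542052319/3360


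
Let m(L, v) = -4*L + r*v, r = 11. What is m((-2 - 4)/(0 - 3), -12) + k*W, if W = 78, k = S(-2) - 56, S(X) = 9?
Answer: -3806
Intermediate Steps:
k = -47 (k = 9 - 56 = -47)
m(L, v) = -4*L + 11*v
m((-2 - 4)/(0 - 3), -12) + k*W = (-4*(-2 - 4)/(0 - 3) + 11*(-12)) - 47*78 = (-(-24)/(-3) - 132) - 3666 = (-(-24)*(-1)/3 - 132) - 3666 = (-4*2 - 132) - 3666 = (-8 - 132) - 3666 = -140 - 3666 = -3806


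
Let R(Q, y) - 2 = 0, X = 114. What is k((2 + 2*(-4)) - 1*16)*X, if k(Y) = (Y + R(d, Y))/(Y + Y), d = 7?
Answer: 570/11 ≈ 51.818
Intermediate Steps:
R(Q, y) = 2 (R(Q, y) = 2 + 0 = 2)
k(Y) = (2 + Y)/(2*Y) (k(Y) = (Y + 2)/(Y + Y) = (2 + Y)/((2*Y)) = (2 + Y)*(1/(2*Y)) = (2 + Y)/(2*Y))
k((2 + 2*(-4)) - 1*16)*X = ((2 + ((2 + 2*(-4)) - 1*16))/(2*((2 + 2*(-4)) - 1*16)))*114 = ((2 + ((2 - 8) - 16))/(2*((2 - 8) - 16)))*114 = ((2 + (-6 - 16))/(2*(-6 - 16)))*114 = ((1/2)*(2 - 22)/(-22))*114 = ((1/2)*(-1/22)*(-20))*114 = (5/11)*114 = 570/11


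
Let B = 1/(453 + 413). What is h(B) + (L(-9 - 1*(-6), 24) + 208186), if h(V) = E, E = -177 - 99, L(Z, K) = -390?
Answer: 207520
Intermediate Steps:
B = 1/866 ≈ 0.0011547
E = -276
h(V) = -276
h(B) + (L(-9 - 1*(-6), 24) + 208186) = -276 + (-390 + 208186) = -276 + 207796 = 207520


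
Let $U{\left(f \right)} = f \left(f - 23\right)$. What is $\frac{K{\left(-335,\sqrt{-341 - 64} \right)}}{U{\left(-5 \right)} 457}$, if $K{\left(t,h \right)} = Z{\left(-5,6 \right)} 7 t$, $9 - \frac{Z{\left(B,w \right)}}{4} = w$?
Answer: $- \frac{201}{457} \approx -0.43983$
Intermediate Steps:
$Z{\left(B,w \right)} = 36 - 4 w$
$K{\left(t,h \right)} = 84 t$ ($K{\left(t,h \right)} = \left(36 - 24\right) 7 t = 12 \cdot 7 t = 84 t$)
$U{\left(f \right)} = f \left(-23 + f\right)$
$\frac{K{\left(-335,\sqrt{-341 - 64} \right)}}{U{\left(-5 \right)} 457} = \frac{84 \left(-335\right)}{- 5 \left(-23 - 5\right) 457} = - \frac{28140}{\left(-5\right) \left(-28\right) 457} = - \frac{28140}{140 \cdot 457} = - \frac{28140}{63980} = \left(-28140\right) \frac{1}{63980} = - \frac{201}{457}$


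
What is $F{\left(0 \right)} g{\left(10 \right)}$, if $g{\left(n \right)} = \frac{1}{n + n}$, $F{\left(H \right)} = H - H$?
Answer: $0$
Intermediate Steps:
$F{\left(H \right)} = 0$
$g{\left(n \right)} = \frac{1}{2 n}$
$F{\left(0 \right)} g{\left(10 \right)} = 0 \frac{1}{2 \cdot 10} = 0 \cdot \frac{1}{2} \cdot \frac{1}{10} = 0 \cdot \frac{1}{20} = 0$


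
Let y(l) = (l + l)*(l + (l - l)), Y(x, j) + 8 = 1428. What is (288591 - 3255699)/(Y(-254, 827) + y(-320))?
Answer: -247259/17185 ≈ -14.388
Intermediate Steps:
Y(x, j) = 1420 (Y(x, j) = -8 + 1428 = 1420)
y(l) = 2*l**2 (y(l) = (2*l)*(l + 0) = (2*l)*l = 2*l**2)
(288591 - 3255699)/(Y(-254, 827) + y(-320)) = (288591 - 3255699)/(1420 + 2*(-320)**2) = -2967108/(1420 + 2*102400) = -2967108/(1420 + 204800) = -2967108/206220 = -2967108*1/206220 = -247259/17185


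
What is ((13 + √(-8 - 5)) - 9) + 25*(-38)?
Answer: -946 + I*√13 ≈ -946.0 + 3.6056*I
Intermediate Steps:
((13 + √(-8 - 5)) - 9) + 25*(-38) = ((13 + √(-13)) - 9) - 950 = ((13 + I*√13) - 9) - 950 = (4 + I*√13) - 950 = -946 + I*√13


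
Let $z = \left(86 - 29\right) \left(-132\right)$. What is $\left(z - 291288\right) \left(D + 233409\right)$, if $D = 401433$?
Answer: $-189698407704$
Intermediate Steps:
$z = -7524$ ($z = 57 \left(-132\right) = -7524$)
$\left(z - 291288\right) \left(D + 233409\right) = \left(-7524 - 291288\right) \left(401433 + 233409\right) = \left(-298812\right) 634842 = -189698407704$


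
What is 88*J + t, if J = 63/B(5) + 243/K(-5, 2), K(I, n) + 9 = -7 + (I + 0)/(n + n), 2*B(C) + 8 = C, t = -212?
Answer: -118396/23 ≈ -5147.6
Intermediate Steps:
B(C) = -4 + C/2
K(I, n) = -16 + I/(2*n) (K(I, n) = -9 + (-7 + (I + 0)/(n + n)) = -9 + (-7 + I/((2*n))) = -9 + (-7 + I*(1/(2*n))) = -9 + (-7 + I/(2*n)) = -16 + I/(2*n))
J = -1290/23 (J = 63/(-4 + (½)*5) + 243/(-16 + (½)*(-5)/2) = 63/(-4 + 5/2) + 243/(-16 + (½)*(-5)*(½)) = 63/(-3/2) + 243/(-16 - 5/4) = 63*(-⅔) + 243/(-69/4) = -42 + 243*(-4/69) = -42 - 324/23 = -1290/23 ≈ -56.087)
88*J + t = 88*(-1290/23) - 212 = -113520/23 - 212 = -118396/23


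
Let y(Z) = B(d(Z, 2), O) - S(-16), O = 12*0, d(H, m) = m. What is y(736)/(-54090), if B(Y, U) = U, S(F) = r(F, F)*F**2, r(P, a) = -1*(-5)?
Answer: 128/5409 ≈ 0.023664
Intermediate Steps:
r(P, a) = 5
S(F) = 5*F**2
O = 0
y(Z) = -1280 (y(Z) = 0 - 5*(-16)**2 = 0 - 5*256 = 0 - 1*1280 = 0 - 1280 = -1280)
y(736)/(-54090) = -1280/(-54090) = -1280*(-1/54090) = 128/5409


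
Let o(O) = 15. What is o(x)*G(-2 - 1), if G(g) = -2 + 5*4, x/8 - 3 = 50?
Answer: 270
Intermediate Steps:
x = 424 (x = 24 + 8*50 = 24 + 400 = 424)
G(g) = 18 (G(g) = -2 + 20 = 18)
o(x)*G(-2 - 1) = 15*18 = 270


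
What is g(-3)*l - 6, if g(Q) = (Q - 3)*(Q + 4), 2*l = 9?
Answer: -33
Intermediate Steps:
l = 9/2 (l = (½)*9 = 9/2 ≈ 4.5000)
g(Q) = (-3 + Q)*(4 + Q)
g(-3)*l - 6 = (-12 - 3 + (-3)²)*(9/2) - 6 = (-12 - 3 + 9)*(9/2) - 6 = -6*9/2 - 6 = -27 - 6 = -33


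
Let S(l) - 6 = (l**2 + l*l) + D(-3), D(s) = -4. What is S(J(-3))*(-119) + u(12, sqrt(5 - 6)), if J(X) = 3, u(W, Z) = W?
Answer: -2368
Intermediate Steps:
S(l) = 2 + 2*l**2 (S(l) = 6 + ((l**2 + l*l) - 4) = 6 + ((l**2 + l**2) - 4) = 6 + (2*l**2 - 4) = 6 + (-4 + 2*l**2) = 2 + 2*l**2)
S(J(-3))*(-119) + u(12, sqrt(5 - 6)) = (2 + 2*3**2)*(-119) + 12 = (2 + 2*9)*(-119) + 12 = (2 + 18)*(-119) + 12 = 20*(-119) + 12 = -2380 + 12 = -2368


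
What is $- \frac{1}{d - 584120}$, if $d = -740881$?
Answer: $\frac{1}{1325001} \approx 7.5472 \cdot 10^{-7}$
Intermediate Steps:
$- \frac{1}{d - 584120} = - \frac{1}{-740881 - 584120} = - \frac{1}{-1325001} = \left(-1\right) \left(- \frac{1}{1325001}\right) = \frac{1}{1325001}$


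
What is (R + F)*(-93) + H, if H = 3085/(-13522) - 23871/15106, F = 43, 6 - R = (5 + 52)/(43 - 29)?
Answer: -426927268979/102131666 ≈ -4180.2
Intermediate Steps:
R = 27/14 (R = 6 - (5 + 52)/(43 - 29) = 6 - 57/14 = 27/14 ≈ 1.9286)
H = -92346418/51065833 (H = 3085*(-1/13522) - 23871*1/15106 = -3085/13522 - 23871/15106 = -92346418/51065833 ≈ -1.8084)
(R + F)*(-93) + H = (27/14 + 43)*(-93) - 92346418/51065833 = (629/14)*(-93) - 92346418/51065833 = -58497/14 - 92346418/51065833 = -426927268979/102131666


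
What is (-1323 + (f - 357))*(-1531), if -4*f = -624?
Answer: 2333244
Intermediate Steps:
f = 156 (f = -¼*(-624) = 156)
(-1323 + (f - 357))*(-1531) = (-1323 + (156 - 357))*(-1531) = (-1323 - 201)*(-1531) = -1524*(-1531) = 2333244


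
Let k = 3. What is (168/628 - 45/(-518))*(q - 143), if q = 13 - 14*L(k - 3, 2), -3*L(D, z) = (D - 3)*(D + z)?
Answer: -2276859/40663 ≈ -55.993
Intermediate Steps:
L(D, z) = -(-3 + D)*(D + z)/3 (L(D, z) = -(D - 3)*(D + z)/3 = -(-3 + D)*(D + z)/3)
q = -15 (q = 13 - 14*((3 - 3) + 2 - (3 - 3)²/3 - ⅓*(3 - 3)*2) = 13 - 14*(0 + 2 - ⅓*0² - ⅓*0*2) = 13 - 14*(0 + 2 - ⅓*0 + 0) = 13 - 14*(0 + 2 + 0 + 0) = 13 - 14*2 = 13 - 28 = -15)
(168/628 - 45/(-518))*(q - 143) = (168/628 - 45/(-518))*(-15 - 143) = (168*(1/628) - 45*(-1/518))*(-158) = (42/157 + 45/518)*(-158) = (28821/81326)*(-158) = -2276859/40663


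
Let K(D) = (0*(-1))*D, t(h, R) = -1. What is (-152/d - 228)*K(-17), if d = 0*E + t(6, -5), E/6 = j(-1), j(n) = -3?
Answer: 0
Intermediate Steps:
E = -18 (E = 6*(-3) = -18)
d = -1 (d = 0*(-18) - 1 = 0 - 1 = -1)
K(D) = 0 (K(D) = 0*D = 0)
(-152/d - 228)*K(-17) = (-152/(-1) - 228)*0 = (-152*(-1) - 228)*0 = (152 - 228)*0 = -76*0 = 0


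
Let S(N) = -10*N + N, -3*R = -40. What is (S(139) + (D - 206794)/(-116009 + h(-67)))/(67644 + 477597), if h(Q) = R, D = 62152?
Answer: -144965937/63245593289 ≈ -0.0022921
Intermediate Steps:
R = 40/3 (R = -⅓*(-40) = 40/3 ≈ 13.333)
h(Q) = 40/3
S(N) = -9*N
(S(139) + (D - 206794)/(-116009 + h(-67)))/(67644 + 477597) = (-9*139 + (62152 - 206794)/(-116009 + 40/3))/(67644 + 477597) = (-1251 - 144642/(-347987/3))/545241 = (-1251 - 144642*(-3/347987))*(1/545241) = (-1251 + 433926/347987)*(1/545241) = -434897811/347987*1/545241 = -144965937/63245593289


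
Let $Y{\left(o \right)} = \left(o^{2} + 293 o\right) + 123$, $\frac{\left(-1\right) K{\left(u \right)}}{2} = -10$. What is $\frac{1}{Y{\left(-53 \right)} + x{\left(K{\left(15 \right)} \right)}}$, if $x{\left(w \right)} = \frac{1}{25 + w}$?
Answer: $- \frac{45}{566864} \approx -7.9384 \cdot 10^{-5}$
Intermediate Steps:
$K{\left(u \right)} = 20$ ($K{\left(u \right)} = \left(-2\right) \left(-10\right) = 20$)
$Y{\left(o \right)} = 123 + o^{2} + 293 o$
$\frac{1}{Y{\left(-53 \right)} + x{\left(K{\left(15 \right)} \right)}} = \frac{1}{\left(123 + \left(-53\right)^{2} + 293 \left(-53\right)\right) + \frac{1}{25 + 20}} = \frac{1}{\left(123 + 2809 - 15529\right) + \frac{1}{45}} = \frac{1}{-12597 + \frac{1}{45}} = \frac{1}{- \frac{566864}{45}} = - \frac{45}{566864}$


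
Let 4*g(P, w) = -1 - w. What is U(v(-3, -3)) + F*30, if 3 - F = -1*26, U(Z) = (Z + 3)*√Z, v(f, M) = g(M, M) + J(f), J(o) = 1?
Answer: 870 + 9*√6/4 ≈ 875.51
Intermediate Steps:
g(P, w) = -¼ - w/4 (g(P, w) = (-1 - w)/4 = -¼ - w/4)
v(f, M) = ¾ - M/4 (v(f, M) = (-¼ - M/4) + 1 = ¾ - M/4)
U(Z) = √Z*(3 + Z) (U(Z) = (3 + Z)*√Z = √Z*(3 + Z))
F = 29 (F = 3 - (-1)*26 = 3 - 1*(-26) = 3 + 26 = 29)
U(v(-3, -3)) + F*30 = √(¾ - ¼*(-3))*(3 + (¾ - ¼*(-3))) + 29*30 = √(¾ + ¾)*(3 + (¾ + ¾)) + 870 = √(3/2)*(3 + 3/2) + 870 = (√6/2)*(9/2) + 870 = 9*√6/4 + 870 = 870 + 9*√6/4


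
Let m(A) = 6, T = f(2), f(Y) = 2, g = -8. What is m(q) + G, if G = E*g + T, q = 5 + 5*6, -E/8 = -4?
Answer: -248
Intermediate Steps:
E = 32 (E = -8*(-4) = 32)
T = 2
q = 35 (q = 5 + 30 = 35)
G = -254 (G = 32*(-8) + 2 = -256 + 2 = -254)
m(q) + G = 6 - 254 = -248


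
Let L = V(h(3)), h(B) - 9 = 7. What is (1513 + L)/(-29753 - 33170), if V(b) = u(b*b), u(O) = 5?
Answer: -1518/62923 ≈ -0.024125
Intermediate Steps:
h(B) = 16 (h(B) = 9 + 7 = 16)
V(b) = 5
L = 5
(1513 + L)/(-29753 - 33170) = (1513 + 5)/(-29753 - 33170) = 1518/(-62923) = 1518*(-1/62923) = -1518/62923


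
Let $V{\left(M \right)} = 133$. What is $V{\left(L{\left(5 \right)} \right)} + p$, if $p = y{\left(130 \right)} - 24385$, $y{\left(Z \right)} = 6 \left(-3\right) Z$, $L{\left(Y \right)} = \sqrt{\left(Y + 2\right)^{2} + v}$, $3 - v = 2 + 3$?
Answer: $-26592$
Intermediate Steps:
$v = -2$ ($v = 3 - \left(2 + 3\right) = 3 - 5 = -2$)
$L{\left(Y \right)} = \sqrt{-2 + \left(2 + Y\right)^{2}}$ ($L{\left(Y \right)} = \sqrt{\left(Y + 2\right)^{2} - 2} = \sqrt{\left(2 + Y\right)^{2} - 2} = \sqrt{-2 + \left(2 + Y\right)^{2}}$)
$y{\left(Z \right)} = - 18 Z$
$p = -26725$ ($p = \left(-18\right) 130 - 24385 = -2340 - 24385 = -26725$)
$V{\left(L{\left(5 \right)} \right)} + p = 133 - 26725 = -26592$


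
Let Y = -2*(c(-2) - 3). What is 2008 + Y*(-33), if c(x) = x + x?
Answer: 1546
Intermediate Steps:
c(x) = 2*x
Y = 14 (Y = -2*(2*(-2) - 3) = -2*(-4 - 3) = -2*(-7) = 14)
2008 + Y*(-33) = 2008 + 14*(-33) = 2008 - 462 = 1546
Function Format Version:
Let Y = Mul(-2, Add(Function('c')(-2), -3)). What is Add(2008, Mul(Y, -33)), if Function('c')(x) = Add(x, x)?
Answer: 1546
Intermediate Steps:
Function('c')(x) = Mul(2, x)
Y = 14 (Y = Mul(-2, Add(Mul(2, -2), -3)) = Mul(-2, Add(-4, -3)) = Mul(-2, -7) = 14)
Add(2008, Mul(Y, -33)) = Add(2008, Mul(14, -33)) = Add(2008, -462) = 1546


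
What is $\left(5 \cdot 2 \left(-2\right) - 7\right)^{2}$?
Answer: $729$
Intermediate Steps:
$\left(5 \cdot 2 \left(-2\right) - 7\right)^{2} = \left(10 \left(-2\right) - 7\right)^{2} = \left(-20 - 7\right)^{2} = \left(-27\right)^{2} = 729$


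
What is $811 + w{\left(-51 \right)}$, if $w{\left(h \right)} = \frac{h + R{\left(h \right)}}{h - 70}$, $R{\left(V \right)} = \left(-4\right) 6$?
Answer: $\frac{98206}{121} \approx 811.62$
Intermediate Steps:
$R{\left(V \right)} = -24$
$w{\left(h \right)} = \frac{-24 + h}{-70 + h}$ ($w{\left(h \right)} = \frac{h - 24}{h - 70} = \frac{-24 + h}{-70 + h}$)
$811 + w{\left(-51 \right)} = 811 + \frac{-24 - 51}{-70 - 51} = 811 + \frac{1}{-121} \left(-75\right) = 811 - - \frac{75}{121} = 811 + \frac{75}{121} = \frac{98206}{121}$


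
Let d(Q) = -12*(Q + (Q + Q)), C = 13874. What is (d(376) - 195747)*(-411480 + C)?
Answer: 83212176498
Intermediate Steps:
d(Q) = -36*Q (d(Q) = -12*(Q + 2*Q) = -36*Q)
(d(376) - 195747)*(-411480 + C) = (-36*376 - 195747)*(-411480 + 13874) = (-13536 - 195747)*(-397606) = -209283*(-397606) = 83212176498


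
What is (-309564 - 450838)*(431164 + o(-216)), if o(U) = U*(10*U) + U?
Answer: -682466878216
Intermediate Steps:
o(U) = U + 10*U² (o(U) = 10*U² + U = U + 10*U²)
(-309564 - 450838)*(431164 + o(-216)) = (-309564 - 450838)*(431164 - 216*(1 + 10*(-216))) = -760402*(431164 - 216*(1 - 2160)) = -760402*(431164 - 216*(-2159)) = -760402*(431164 + 466344) = -760402*897508 = -682466878216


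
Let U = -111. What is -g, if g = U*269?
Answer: 29859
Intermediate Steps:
g = -29859 (g = -111*269 = -29859)
-g = -1*(-29859) = 29859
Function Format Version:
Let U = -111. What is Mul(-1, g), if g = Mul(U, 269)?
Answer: 29859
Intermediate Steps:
g = -29859 (g = Mul(-111, 269) = -29859)
Mul(-1, g) = Mul(-1, -29859) = 29859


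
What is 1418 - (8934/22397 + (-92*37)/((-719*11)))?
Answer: 251034605520/177137873 ≈ 1417.2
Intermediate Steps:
1418 - (8934/22397 + (-92*37)/((-719*11))) = 1418 - (8934*(1/22397) - 3404/(-7909)) = 1418 - (8934/22397 - 3404*(-1/7909)) = 1418 - (8934/22397 + 3404/7909) = 1418 - 1*146898394/177137873 = 1418 - 146898394/177137873 = 251034605520/177137873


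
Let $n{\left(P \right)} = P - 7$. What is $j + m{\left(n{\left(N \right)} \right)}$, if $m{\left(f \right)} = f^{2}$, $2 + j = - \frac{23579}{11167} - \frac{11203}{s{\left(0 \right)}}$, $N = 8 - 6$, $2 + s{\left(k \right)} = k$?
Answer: $\frac{125570425}{22334} \approx 5622.4$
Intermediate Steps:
$s{\left(k \right)} = -2 + k$
$N = 2$ ($N = 8 - 6 = 2$)
$n{\left(P \right)} = -7 + P$ ($n{\left(P \right)} = P - 7 = -7 + P$)
$j = \frac{125012075}{22334}$ ($j = -2 - \left(\frac{23579}{11167} + \frac{11203}{-2 + 0}\right) = -2 - \left(\frac{23579}{11167} + \frac{11203}{-2}\right) = -2 - - \frac{125056743}{22334} = -2 + \left(- \frac{23579}{11167} + \frac{11203}{2}\right) = -2 + \frac{125056743}{22334} = \frac{125012075}{22334} \approx 5597.4$)
$j + m{\left(n{\left(N \right)} \right)} = \frac{125012075}{22334} + \left(-7 + 2\right)^{2} = \frac{125012075}{22334} + \left(-5\right)^{2} = \frac{125012075}{22334} + 25 = \frac{125570425}{22334}$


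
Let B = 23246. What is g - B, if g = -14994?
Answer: -38240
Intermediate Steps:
g - B = -14994 - 1*23246 = -14994 - 23246 = -38240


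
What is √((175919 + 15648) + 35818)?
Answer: 3*√25265 ≈ 476.85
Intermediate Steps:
√((175919 + 15648) + 35818) = √(191567 + 35818) = √227385 = 3*√25265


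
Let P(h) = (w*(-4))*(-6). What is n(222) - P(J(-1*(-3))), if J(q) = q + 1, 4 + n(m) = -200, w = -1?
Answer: -180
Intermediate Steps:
n(m) = -204 (n(m) = -4 - 200 = -204)
J(q) = 1 + q
P(h) = -24 (P(h) = -1*(-4)*(-6) = 4*(-6) = -24)
n(222) - P(J(-1*(-3))) = -204 - 1*(-24) = -204 + 24 = -180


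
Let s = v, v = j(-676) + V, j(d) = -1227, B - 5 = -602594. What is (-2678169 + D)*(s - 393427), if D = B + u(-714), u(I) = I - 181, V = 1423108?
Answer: -3375029154462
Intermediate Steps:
B = -602589 (B = 5 - 602594 = -602589)
v = 1421881 (v = -1227 + 1423108 = 1421881)
u(I) = -181 + I
s = 1421881
D = -603484 (D = -602589 + (-181 - 714) = -602589 - 895 = -603484)
(-2678169 + D)*(s - 393427) = (-2678169 - 603484)*(1421881 - 393427) = -3281653*1028454 = -3375029154462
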